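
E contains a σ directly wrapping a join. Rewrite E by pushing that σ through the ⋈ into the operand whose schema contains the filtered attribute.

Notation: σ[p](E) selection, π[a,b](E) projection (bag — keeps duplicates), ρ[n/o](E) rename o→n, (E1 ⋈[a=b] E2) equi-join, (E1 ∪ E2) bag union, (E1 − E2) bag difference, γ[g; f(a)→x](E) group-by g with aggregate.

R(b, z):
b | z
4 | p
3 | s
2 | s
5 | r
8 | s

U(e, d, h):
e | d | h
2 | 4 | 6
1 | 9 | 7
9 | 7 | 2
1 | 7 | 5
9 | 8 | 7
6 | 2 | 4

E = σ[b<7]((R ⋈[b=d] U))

σ filters on b, owned by the left side.
E' = (σ[b<7](R) ⋈[b=d] U)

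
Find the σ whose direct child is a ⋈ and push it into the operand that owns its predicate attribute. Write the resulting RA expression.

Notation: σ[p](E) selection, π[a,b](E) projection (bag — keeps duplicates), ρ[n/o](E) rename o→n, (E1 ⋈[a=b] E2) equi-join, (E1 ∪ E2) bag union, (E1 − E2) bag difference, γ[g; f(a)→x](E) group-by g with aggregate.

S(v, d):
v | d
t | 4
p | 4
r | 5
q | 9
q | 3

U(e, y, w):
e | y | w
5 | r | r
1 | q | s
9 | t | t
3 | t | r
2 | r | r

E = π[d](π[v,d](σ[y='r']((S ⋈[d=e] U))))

σ filters on y, owned by the right side.
E' = π[d](π[v,d]((S ⋈[d=e] σ[y='r'](U))))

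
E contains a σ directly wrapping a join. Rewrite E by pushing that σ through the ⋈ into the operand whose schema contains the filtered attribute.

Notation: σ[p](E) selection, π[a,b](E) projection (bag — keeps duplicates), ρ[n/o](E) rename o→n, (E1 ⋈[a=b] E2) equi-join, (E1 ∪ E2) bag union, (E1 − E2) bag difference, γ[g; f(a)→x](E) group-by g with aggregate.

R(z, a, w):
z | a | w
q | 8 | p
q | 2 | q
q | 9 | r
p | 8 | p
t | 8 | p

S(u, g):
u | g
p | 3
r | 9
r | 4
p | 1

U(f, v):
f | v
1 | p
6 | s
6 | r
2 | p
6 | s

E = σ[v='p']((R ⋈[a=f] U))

σ filters on v, owned by the right side.
E' = (R ⋈[a=f] σ[v='p'](U))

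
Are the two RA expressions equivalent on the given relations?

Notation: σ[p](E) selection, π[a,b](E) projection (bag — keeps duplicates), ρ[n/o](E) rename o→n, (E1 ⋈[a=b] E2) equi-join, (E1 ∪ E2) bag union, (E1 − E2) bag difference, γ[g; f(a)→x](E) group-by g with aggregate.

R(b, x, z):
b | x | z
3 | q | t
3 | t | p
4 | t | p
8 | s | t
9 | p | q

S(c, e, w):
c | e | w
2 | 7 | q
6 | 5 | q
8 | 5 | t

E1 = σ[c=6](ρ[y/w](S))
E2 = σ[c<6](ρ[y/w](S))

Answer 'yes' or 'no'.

E1 stepwise |·|:
  S → 3
  ρ[y/w](S) → 3
  σ[c=6](ρ[y/w](S)) → 1
E2 stepwise |·|:
  S → 3
  ρ[y/w](S) → 3
  σ[c<6](ρ[y/w](S)) → 1

E1 result:
c | e | y
6 | 5 | q
E2 result:
c | e | y
2 | 7 | q
Witness: (6, 5, 'q') appears 1× in E1 but 0× in E2.

no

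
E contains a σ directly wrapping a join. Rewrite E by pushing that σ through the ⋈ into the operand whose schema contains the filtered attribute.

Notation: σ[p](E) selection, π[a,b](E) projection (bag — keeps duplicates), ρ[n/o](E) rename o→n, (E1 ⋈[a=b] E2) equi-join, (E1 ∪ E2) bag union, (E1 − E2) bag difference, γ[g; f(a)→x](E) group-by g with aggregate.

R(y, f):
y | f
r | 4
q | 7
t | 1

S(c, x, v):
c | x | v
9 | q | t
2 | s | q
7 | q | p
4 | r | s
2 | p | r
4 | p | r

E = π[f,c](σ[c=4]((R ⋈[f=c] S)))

σ filters on c, owned by the right side.
E' = π[f,c]((R ⋈[f=c] σ[c=4](S)))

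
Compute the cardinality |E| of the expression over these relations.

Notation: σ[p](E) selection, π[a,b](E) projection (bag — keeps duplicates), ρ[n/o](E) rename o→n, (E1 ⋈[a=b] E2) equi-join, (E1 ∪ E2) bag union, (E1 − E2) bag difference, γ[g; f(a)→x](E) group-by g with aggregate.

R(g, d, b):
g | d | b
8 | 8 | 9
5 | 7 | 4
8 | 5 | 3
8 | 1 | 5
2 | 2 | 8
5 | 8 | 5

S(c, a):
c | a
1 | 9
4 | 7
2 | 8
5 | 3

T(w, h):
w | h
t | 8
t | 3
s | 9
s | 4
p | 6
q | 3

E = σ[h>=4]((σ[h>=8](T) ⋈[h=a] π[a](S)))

Row counts bottom-up:
  T → 6
  σ[h>=8](T) → 2
  S → 4
  π[a](S) → 4
  (σ[h>=8](T) ⋈[h=a] π[a](S)) → 2
  σ[h>=4]((σ[h>=8](T) ⋈[h=a] π[a](S))) → 2

|E| = 2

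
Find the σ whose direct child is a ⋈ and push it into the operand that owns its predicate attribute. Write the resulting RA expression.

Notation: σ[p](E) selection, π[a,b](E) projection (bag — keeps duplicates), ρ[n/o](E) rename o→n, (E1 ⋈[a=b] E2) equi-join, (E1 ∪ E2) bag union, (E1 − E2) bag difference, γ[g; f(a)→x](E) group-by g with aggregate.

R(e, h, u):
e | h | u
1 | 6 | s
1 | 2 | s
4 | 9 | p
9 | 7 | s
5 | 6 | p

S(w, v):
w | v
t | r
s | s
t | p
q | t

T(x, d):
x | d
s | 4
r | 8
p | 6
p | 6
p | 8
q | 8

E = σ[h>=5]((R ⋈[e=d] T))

σ filters on h, owned by the left side.
E' = (σ[h>=5](R) ⋈[e=d] T)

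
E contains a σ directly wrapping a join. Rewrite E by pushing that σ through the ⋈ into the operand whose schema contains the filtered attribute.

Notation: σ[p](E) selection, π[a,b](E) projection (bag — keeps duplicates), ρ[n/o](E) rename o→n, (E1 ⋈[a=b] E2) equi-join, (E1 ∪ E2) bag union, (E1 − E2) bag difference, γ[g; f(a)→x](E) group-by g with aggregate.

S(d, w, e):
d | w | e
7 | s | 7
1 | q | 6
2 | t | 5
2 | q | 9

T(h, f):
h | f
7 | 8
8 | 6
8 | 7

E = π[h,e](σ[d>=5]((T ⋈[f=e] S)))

σ filters on d, owned by the right side.
E' = π[h,e]((T ⋈[f=e] σ[d>=5](S)))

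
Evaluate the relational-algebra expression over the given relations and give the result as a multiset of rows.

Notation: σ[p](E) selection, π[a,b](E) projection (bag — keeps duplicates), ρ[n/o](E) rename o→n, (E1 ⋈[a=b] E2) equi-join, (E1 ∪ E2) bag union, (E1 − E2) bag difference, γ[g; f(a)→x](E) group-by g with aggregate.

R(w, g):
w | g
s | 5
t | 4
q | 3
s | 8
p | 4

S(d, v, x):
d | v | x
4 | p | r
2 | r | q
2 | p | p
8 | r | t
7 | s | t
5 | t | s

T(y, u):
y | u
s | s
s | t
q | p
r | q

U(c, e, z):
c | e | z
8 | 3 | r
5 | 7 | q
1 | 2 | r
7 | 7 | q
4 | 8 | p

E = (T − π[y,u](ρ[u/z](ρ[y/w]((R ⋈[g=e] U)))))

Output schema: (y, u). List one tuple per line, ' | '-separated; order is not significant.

Subexpression sizes:
  T → 4
  R → 5
  U → 5
  (R ⋈[g=e] U) → 2
  ρ[y/w]((R ⋈[g=e] U)) → 2
  ρ[u/z](ρ[y/w]((R ⋈[g=e] U))) → 2
  π[y,u](ρ[u/z](ρ[y/w]((R ⋈[g=e] U)))) → 2
  (T − π[y,u](ρ[u/z](ρ[y/w]((R ⋈[g=e] U))))) → 4

== RESULT ==
y | u
q | p
r | q
s | s
s | t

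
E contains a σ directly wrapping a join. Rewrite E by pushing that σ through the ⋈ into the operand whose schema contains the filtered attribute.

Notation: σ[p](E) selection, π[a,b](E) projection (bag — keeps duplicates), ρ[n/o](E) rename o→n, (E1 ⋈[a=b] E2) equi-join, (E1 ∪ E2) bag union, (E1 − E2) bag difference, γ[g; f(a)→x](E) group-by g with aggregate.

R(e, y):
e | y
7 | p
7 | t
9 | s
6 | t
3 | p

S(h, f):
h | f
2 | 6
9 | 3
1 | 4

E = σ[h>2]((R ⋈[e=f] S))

σ filters on h, owned by the right side.
E' = (R ⋈[e=f] σ[h>2](S))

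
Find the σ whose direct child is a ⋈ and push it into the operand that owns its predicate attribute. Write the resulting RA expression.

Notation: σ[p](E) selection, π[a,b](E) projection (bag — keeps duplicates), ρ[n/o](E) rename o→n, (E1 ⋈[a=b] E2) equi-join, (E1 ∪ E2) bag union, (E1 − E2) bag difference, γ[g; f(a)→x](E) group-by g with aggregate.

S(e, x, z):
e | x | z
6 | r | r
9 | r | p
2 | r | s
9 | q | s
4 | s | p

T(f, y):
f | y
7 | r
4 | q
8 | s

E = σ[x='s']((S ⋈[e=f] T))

σ filters on x, owned by the left side.
E' = (σ[x='s'](S) ⋈[e=f] T)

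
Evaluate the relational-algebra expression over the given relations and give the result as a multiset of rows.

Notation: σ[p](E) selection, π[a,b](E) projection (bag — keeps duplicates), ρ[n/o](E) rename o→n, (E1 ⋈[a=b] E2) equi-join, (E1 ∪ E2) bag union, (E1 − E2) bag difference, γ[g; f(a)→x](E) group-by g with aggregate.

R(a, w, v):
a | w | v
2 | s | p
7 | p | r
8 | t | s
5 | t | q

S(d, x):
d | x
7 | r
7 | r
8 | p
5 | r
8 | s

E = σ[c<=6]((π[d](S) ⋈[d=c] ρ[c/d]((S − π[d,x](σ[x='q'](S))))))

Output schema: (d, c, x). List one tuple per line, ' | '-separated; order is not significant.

Row counts bottom-up:
  S → 5
  π[d](S) → 5
  S → 5
  S → 5
  σ[x='q'](S) → 0
  π[d,x](σ[x='q'](S)) → 0
  (S − π[d,x](σ[x='q'](S))) → 5
  ρ[c/d]((S − π[d,x](σ[x='q'](S)))) → 5
  (π[d](S) ⋈[d=c] ρ[c/d]((S − π[d,x](σ[x='q'](S))))) → 9
  σ[c<=6]((π[d](S) ⋈[d=c] ρ[c/d]((S − π[d,x](σ[x='q'](S)))))) → 1

== RESULT ==
d | c | x
5 | 5 | r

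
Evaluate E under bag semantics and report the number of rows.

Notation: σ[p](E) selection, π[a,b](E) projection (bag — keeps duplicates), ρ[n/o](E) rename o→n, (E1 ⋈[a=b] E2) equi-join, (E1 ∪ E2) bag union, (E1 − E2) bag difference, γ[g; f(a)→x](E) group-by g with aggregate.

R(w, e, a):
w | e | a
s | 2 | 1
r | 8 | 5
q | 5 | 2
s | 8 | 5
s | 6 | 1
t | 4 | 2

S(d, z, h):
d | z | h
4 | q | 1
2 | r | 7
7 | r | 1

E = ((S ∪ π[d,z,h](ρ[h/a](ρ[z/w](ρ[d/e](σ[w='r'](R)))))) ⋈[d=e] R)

Per-node cardinality:
  S → 3
  R → 6
  σ[w='r'](R) → 1
  ρ[d/e](σ[w='r'](R)) → 1
  ρ[z/w](ρ[d/e](σ[w='r'](R))) → 1
  ρ[h/a](ρ[z/w](ρ[d/e](σ[w='r'](R)))) → 1
  π[d,z,h](ρ[h/a](ρ[z/w](ρ[d/e](σ[w='r'](R))))) → 1
  (S ∪ π[d,z,h](ρ[h/a](ρ[z/w](ρ[d/e](σ[w='r'](R)))))) → 4
  R → 6
  ((S ∪ π[d,z,h](ρ[h/a](ρ[z/w](ρ[d/e](σ[w='r'](R)))))) ⋈[d=e] R) → 4

|E| = 4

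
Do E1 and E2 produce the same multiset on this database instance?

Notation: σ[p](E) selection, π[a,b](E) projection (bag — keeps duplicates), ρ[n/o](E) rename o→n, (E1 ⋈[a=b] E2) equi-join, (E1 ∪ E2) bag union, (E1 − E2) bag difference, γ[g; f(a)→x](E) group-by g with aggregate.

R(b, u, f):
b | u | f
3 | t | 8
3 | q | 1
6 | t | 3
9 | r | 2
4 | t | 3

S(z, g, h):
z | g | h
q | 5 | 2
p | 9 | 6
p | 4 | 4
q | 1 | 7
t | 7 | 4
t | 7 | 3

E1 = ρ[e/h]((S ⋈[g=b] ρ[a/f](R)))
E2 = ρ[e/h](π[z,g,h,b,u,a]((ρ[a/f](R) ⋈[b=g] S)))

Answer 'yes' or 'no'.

E1 per-node cardinality:
  S → 6
  R → 5
  ρ[a/f](R) → 5
  (S ⋈[g=b] ρ[a/f](R)) → 2
  ρ[e/h]((S ⋈[g=b] ρ[a/f](R))) → 2
E2 per-node cardinality:
  R → 5
  ρ[a/f](R) → 5
  S → 6
  (ρ[a/f](R) ⋈[b=g] S) → 2
  π[z,g,h,b,u,a]((ρ[a/f](R) ⋈[b=g] S)) → 2
  ρ[e/h](π[z,g,h,b,u,a]((ρ[a/f](R) ⋈[b=g] S))) → 2

E1 and E2 produce the same multiset:
z | g | e | b | u | a
p | 4 | 4 | 4 | t | 3
p | 9 | 6 | 9 | r | 2

yes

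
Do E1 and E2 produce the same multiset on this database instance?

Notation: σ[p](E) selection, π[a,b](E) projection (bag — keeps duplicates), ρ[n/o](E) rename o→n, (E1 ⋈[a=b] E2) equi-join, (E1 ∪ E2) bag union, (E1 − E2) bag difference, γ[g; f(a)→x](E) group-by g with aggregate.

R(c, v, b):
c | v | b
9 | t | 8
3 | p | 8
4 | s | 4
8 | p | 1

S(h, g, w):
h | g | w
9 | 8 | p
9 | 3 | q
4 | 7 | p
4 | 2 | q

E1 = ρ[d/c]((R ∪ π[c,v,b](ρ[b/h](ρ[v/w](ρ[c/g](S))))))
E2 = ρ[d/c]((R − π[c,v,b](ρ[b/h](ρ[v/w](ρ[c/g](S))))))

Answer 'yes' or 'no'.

E1 row counts bottom-up:
  R → 4
  S → 4
  ρ[c/g](S) → 4
  ρ[v/w](ρ[c/g](S)) → 4
  ρ[b/h](ρ[v/w](ρ[c/g](S))) → 4
  π[c,v,b](ρ[b/h](ρ[v/w](ρ[c/g](S)))) → 4
  (R ∪ π[c,v,b](ρ[b/h](ρ[v/w](ρ[c/g](S))))) → 8
  ρ[d/c]((R ∪ π[c,v,b](ρ[b/h](ρ[v/w](ρ[c/g](S)))))) → 8
E2 row counts bottom-up:
  R → 4
  S → 4
  ρ[c/g](S) → 4
  ρ[v/w](ρ[c/g](S)) → 4
  ρ[b/h](ρ[v/w](ρ[c/g](S))) → 4
  π[c,v,b](ρ[b/h](ρ[v/w](ρ[c/g](S)))) → 4
  (R − π[c,v,b](ρ[b/h](ρ[v/w](ρ[c/g](S))))) → 4
  ρ[d/c]((R − π[c,v,b](ρ[b/h](ρ[v/w](ρ[c/g](S)))))) → 4

E1 result:
d | v | b
2 | q | 4
3 | p | 8
3 | q | 9
4 | s | 4
7 | p | 4
8 | p | 1
8 | p | 9
9 | t | 8
E2 result:
d | v | b
3 | p | 8
4 | s | 4
8 | p | 1
9 | t | 8
Witness: (2, 'q', 4) appears 1× in E1 but 0× in E2.

no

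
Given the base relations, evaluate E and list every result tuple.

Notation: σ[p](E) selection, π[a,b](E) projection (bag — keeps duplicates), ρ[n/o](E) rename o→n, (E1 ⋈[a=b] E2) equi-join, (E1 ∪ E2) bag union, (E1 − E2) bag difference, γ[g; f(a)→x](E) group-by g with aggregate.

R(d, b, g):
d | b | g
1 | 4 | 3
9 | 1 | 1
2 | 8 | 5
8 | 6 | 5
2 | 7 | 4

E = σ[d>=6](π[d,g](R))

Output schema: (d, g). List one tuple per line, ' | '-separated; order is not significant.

Row counts bottom-up:
  R → 5
  π[d,g](R) → 5
  σ[d>=6](π[d,g](R)) → 2

== RESULT ==
d | g
8 | 5
9 | 1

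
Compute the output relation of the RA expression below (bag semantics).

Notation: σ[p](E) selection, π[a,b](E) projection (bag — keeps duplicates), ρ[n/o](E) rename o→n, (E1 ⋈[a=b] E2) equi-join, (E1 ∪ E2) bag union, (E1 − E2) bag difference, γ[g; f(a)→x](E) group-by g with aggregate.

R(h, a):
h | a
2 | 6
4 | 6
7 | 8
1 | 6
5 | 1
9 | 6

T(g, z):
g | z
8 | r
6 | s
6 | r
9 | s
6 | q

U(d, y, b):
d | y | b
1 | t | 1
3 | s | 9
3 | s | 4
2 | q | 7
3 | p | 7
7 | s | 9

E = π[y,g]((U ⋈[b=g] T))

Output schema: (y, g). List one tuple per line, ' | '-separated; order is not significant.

Per-node cardinality:
  U → 6
  T → 5
  (U ⋈[b=g] T) → 2
  π[y,g]((U ⋈[b=g] T)) → 2

== RESULT ==
y | g
s | 9
s | 9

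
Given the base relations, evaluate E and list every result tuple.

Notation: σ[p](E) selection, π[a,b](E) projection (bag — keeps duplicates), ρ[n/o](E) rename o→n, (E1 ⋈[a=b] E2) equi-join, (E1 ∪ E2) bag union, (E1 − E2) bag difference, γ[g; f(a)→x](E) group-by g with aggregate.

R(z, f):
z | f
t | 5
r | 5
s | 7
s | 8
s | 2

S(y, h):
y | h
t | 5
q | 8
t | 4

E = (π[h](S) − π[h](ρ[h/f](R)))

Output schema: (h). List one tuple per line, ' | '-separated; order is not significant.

Stepwise |·|:
  S → 3
  π[h](S) → 3
  R → 5
  ρ[h/f](R) → 5
  π[h](ρ[h/f](R)) → 5
  (π[h](S) − π[h](ρ[h/f](R))) → 1

== RESULT ==
h
4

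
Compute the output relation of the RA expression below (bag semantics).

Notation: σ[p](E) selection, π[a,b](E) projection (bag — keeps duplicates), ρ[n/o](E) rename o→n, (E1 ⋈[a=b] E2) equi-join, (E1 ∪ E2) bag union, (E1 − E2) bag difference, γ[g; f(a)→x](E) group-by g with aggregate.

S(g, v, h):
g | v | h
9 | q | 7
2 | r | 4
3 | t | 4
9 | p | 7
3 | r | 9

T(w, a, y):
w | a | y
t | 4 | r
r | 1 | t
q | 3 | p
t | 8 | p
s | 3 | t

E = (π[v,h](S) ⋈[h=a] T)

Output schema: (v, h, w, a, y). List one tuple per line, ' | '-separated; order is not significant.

Subexpression sizes:
  S → 5
  π[v,h](S) → 5
  T → 5
  (π[v,h](S) ⋈[h=a] T) → 2

== RESULT ==
v | h | w | a | y
r | 4 | t | 4 | r
t | 4 | t | 4 | r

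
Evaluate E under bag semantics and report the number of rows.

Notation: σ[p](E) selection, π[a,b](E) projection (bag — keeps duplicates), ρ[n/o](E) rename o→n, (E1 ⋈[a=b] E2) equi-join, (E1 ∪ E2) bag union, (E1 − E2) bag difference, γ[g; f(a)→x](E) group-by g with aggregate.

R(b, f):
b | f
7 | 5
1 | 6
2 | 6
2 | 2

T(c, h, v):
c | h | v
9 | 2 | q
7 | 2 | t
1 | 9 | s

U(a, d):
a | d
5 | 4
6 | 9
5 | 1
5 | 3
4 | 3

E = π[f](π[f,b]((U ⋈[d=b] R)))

Stepwise |·|:
  U → 5
  R → 4
  (U ⋈[d=b] R) → 1
  π[f,b]((U ⋈[d=b] R)) → 1
  π[f](π[f,b]((U ⋈[d=b] R))) → 1

|E| = 1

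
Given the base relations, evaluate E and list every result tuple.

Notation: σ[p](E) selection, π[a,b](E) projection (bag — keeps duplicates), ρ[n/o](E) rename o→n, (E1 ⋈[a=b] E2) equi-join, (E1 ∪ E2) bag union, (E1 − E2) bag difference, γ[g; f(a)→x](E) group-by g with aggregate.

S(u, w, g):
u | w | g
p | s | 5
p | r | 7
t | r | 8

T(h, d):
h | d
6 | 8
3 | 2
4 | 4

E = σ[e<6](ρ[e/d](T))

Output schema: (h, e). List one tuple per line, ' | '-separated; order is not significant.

Row counts bottom-up:
  T → 3
  ρ[e/d](T) → 3
  σ[e<6](ρ[e/d](T)) → 2

== RESULT ==
h | e
3 | 2
4 | 4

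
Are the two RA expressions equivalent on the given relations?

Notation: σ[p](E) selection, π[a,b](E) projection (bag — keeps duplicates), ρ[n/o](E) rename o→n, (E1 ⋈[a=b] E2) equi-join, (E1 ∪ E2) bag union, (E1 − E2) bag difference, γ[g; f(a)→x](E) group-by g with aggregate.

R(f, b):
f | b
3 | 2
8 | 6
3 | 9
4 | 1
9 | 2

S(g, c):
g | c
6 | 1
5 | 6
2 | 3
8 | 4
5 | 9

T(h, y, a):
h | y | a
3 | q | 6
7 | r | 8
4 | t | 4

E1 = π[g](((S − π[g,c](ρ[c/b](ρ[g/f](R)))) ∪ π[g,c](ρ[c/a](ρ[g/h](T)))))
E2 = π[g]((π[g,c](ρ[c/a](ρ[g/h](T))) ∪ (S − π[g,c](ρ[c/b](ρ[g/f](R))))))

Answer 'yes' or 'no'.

E1 row counts bottom-up:
  S → 5
  R → 5
  ρ[g/f](R) → 5
  ρ[c/b](ρ[g/f](R)) → 5
  π[g,c](ρ[c/b](ρ[g/f](R))) → 5
  (S − π[g,c](ρ[c/b](ρ[g/f](R)))) → 5
  T → 3
  ρ[g/h](T) → 3
  ρ[c/a](ρ[g/h](T)) → 3
  π[g,c](ρ[c/a](ρ[g/h](T))) → 3
  ((S − π[g,c](ρ[c/b](ρ[g/f](R)))) ∪ π[g,c](ρ[c/a](ρ[g/h](T)))) → 8
  π[g](((S − π[g,c](ρ[c/b](ρ[g/f](R)))) ∪ π[g,c](ρ[c/a](ρ[g/h](T))))) → 8
E2 row counts bottom-up:
  T → 3
  ρ[g/h](T) → 3
  ρ[c/a](ρ[g/h](T)) → 3
  π[g,c](ρ[c/a](ρ[g/h](T))) → 3
  S → 5
  R → 5
  ρ[g/f](R) → 5
  ρ[c/b](ρ[g/f](R)) → 5
  π[g,c](ρ[c/b](ρ[g/f](R))) → 5
  (S − π[g,c](ρ[c/b](ρ[g/f](R)))) → 5
  (π[g,c](ρ[c/a](ρ[g/h](T))) ∪ (S − π[g,c](ρ[c/b](ρ[g/f](R))))) → 8
  π[g]((π[g,c](ρ[c/a](ρ[g/h](T))) ∪ (S − π[g,c](ρ[c/b](ρ[g/f](R)))))) → 8

E1 and E2 produce the same multiset:
g
2
3
4
5
5
6
7
8

yes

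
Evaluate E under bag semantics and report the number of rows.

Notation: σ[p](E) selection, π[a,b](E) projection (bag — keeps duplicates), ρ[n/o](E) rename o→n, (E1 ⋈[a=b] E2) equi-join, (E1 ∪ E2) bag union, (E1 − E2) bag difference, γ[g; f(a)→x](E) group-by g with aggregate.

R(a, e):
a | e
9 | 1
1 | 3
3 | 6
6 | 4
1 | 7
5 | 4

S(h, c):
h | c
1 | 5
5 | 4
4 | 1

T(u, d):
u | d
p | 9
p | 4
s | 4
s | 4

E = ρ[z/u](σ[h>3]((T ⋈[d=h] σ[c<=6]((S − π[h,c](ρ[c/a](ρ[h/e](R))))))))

Row counts bottom-up:
  T → 4
  S → 3
  R → 6
  ρ[h/e](R) → 6
  ρ[c/a](ρ[h/e](R)) → 6
  π[h,c](ρ[c/a](ρ[h/e](R))) → 6
  (S − π[h,c](ρ[c/a](ρ[h/e](R)))) → 3
  σ[c<=6]((S − π[h,c](ρ[c/a](ρ[h/e](R))))) → 3
  (T ⋈[d=h] σ[c<=6]((S − π[h,c](ρ[c/a](ρ[h/e](R)))))) → 3
  σ[h>3]((T ⋈[d=h] σ[c<=6]((S − π[h,c](ρ[c/a](ρ[h/e](R))))))) → 3
  ρ[z/u](σ[h>3]((T ⋈[d=h] σ[c<=6]((S − π[h,c](ρ[c/a](ρ[h/e](R)))))))) → 3

|E| = 3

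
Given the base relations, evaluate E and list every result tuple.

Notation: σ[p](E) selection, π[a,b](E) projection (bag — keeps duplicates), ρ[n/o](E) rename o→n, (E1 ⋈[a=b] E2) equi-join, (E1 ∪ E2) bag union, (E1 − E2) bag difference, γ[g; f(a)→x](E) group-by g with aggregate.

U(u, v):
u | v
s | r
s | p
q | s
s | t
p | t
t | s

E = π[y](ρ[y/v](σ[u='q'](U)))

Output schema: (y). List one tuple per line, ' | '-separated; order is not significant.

Per-node cardinality:
  U → 6
  σ[u='q'](U) → 1
  ρ[y/v](σ[u='q'](U)) → 1
  π[y](ρ[y/v](σ[u='q'](U))) → 1

== RESULT ==
y
s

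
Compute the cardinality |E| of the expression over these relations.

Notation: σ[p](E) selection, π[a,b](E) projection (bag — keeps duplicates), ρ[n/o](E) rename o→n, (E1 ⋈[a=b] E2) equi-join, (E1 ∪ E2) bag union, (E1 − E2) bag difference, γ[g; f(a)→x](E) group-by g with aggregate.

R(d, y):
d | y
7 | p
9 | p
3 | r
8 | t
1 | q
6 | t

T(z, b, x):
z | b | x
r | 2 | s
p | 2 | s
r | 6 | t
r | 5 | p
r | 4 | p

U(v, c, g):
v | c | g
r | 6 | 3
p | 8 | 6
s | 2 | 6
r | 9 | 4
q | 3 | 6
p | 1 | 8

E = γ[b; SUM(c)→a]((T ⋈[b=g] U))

Row counts bottom-up:
  T → 5
  U → 6
  (T ⋈[b=g] U) → 4
  γ[b; SUM(c)→a]((T ⋈[b=g] U)) → 2

|E| = 2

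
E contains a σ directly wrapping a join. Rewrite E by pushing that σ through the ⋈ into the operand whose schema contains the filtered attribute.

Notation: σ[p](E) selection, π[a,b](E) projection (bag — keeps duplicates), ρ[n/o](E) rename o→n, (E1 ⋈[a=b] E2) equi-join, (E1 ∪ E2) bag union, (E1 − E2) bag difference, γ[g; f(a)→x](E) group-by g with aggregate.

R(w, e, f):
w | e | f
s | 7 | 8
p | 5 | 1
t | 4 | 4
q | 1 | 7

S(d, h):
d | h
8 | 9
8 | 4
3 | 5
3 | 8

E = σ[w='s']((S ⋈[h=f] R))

σ filters on w, owned by the right side.
E' = (S ⋈[h=f] σ[w='s'](R))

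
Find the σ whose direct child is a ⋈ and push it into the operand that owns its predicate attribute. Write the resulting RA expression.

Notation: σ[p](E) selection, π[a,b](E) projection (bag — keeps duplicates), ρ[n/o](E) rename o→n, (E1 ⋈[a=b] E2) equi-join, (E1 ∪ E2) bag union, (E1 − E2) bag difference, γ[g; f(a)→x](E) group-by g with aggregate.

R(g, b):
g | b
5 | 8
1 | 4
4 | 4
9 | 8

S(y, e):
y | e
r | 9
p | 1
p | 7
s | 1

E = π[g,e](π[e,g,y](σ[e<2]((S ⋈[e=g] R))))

σ filters on e, owned by the left side.
E' = π[g,e](π[e,g,y]((σ[e<2](S) ⋈[e=g] R)))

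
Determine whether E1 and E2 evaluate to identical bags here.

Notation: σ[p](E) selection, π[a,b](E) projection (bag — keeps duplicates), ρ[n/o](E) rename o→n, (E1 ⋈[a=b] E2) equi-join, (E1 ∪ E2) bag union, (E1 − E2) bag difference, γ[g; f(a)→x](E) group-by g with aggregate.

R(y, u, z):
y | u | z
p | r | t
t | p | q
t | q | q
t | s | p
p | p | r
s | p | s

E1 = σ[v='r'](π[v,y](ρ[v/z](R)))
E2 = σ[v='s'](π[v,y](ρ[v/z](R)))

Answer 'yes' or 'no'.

E1 per-node cardinality:
  R → 6
  ρ[v/z](R) → 6
  π[v,y](ρ[v/z](R)) → 6
  σ[v='r'](π[v,y](ρ[v/z](R))) → 1
E2 per-node cardinality:
  R → 6
  ρ[v/z](R) → 6
  π[v,y](ρ[v/z](R)) → 6
  σ[v='s'](π[v,y](ρ[v/z](R))) → 1

E1 result:
v | y
r | p
E2 result:
v | y
s | s
Witness: ('r', 'p') appears 1× in E1 but 0× in E2.

no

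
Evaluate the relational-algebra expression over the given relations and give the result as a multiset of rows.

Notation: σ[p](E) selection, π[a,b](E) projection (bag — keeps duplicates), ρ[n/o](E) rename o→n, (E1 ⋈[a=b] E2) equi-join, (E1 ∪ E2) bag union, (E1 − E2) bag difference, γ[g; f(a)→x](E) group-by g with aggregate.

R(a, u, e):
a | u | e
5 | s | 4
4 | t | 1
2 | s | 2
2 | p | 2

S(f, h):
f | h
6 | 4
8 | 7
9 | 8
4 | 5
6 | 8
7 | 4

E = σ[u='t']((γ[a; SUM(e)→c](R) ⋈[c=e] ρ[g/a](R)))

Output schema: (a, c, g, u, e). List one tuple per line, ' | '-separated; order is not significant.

Subexpression sizes:
  R → 4
  γ[a; SUM(e)→c](R) → 3
  R → 4
  ρ[g/a](R) → 4
  (γ[a; SUM(e)→c](R) ⋈[c=e] ρ[g/a](R)) → 3
  σ[u='t']((γ[a; SUM(e)→c](R) ⋈[c=e] ρ[g/a](R))) → 1

== RESULT ==
a | c | g | u | e
4 | 1 | 4 | t | 1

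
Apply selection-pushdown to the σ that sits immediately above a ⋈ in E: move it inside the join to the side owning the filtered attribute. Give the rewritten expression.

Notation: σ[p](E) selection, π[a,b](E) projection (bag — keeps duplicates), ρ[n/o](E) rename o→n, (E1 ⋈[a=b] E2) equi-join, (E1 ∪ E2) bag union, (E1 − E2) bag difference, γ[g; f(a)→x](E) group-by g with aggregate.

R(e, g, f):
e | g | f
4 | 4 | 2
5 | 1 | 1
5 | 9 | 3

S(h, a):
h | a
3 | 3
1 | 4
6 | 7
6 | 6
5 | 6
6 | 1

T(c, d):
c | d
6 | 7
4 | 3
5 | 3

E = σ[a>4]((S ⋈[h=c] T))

σ filters on a, owned by the left side.
E' = (σ[a>4](S) ⋈[h=c] T)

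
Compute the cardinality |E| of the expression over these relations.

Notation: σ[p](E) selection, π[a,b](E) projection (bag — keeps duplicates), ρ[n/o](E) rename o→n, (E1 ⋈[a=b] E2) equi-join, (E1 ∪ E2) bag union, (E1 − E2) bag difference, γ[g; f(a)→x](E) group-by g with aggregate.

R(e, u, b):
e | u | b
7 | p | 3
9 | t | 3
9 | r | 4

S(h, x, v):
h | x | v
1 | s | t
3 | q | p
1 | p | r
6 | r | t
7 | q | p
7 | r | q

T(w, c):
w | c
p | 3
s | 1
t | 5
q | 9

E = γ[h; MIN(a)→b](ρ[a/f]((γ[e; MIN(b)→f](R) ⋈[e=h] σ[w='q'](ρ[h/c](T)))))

Stepwise |·|:
  R → 3
  γ[e; MIN(b)→f](R) → 2
  T → 4
  ρ[h/c](T) → 4
  σ[w='q'](ρ[h/c](T)) → 1
  (γ[e; MIN(b)→f](R) ⋈[e=h] σ[w='q'](ρ[h/c](T))) → 1
  ρ[a/f]((γ[e; MIN(b)→f](R) ⋈[e=h] σ[w='q'](ρ[h/c](T)))) → 1
  γ[h; MIN(a)→b](ρ[a/f]((γ[e; MIN(b)→f](R) ⋈[e=h] σ[w='q'](ρ[h/c](T))))) → 1

|E| = 1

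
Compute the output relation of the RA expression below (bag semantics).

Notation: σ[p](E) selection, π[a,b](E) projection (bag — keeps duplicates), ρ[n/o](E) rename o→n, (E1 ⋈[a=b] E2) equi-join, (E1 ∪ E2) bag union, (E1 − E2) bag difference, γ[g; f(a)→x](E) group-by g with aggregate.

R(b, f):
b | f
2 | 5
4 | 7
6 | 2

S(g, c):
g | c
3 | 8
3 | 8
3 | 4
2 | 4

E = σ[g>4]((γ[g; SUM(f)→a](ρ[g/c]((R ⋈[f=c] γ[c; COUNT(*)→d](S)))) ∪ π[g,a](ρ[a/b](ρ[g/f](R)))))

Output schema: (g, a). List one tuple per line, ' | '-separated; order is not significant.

Stepwise |·|:
  R → 3
  S → 4
  γ[c; COUNT(*)→d](S) → 2
  (R ⋈[f=c] γ[c; COUNT(*)→d](S)) → 0
  ρ[g/c]((R ⋈[f=c] γ[c; COUNT(*)→d](S))) → 0
  γ[g; SUM(f)→a](ρ[g/c]((R ⋈[f=c] γ[c; COUNT(*)→d](S)))) → 0
  R → 3
  ρ[g/f](R) → 3
  ρ[a/b](ρ[g/f](R)) → 3
  π[g,a](ρ[a/b](ρ[g/f](R))) → 3
  (γ[g; SUM(f)→a](ρ[g/c]((R ⋈[f=c] γ[c; COUNT(*)→d](S)))) ∪ π[g,a](ρ[a/b](ρ[g/f](R)))) → 3
  σ[g>4]((γ[g; SUM(f)→a](ρ[g/c]((R ⋈[f=c] γ[c; COUNT(*)→d](S)))) ∪ π[g,a](ρ[a/b](ρ[g/f](R))))) → 2

== RESULT ==
g | a
5 | 2
7 | 4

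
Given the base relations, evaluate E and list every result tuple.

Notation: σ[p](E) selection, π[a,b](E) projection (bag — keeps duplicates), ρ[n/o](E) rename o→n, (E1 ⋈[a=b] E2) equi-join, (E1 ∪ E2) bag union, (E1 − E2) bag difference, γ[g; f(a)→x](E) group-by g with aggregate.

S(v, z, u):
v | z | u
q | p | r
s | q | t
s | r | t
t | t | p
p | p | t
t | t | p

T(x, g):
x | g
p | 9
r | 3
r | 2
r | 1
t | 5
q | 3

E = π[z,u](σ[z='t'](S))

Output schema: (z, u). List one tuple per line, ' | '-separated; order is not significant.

Row counts bottom-up:
  S → 6
  σ[z='t'](S) → 2
  π[z,u](σ[z='t'](S)) → 2

== RESULT ==
z | u
t | p
t | p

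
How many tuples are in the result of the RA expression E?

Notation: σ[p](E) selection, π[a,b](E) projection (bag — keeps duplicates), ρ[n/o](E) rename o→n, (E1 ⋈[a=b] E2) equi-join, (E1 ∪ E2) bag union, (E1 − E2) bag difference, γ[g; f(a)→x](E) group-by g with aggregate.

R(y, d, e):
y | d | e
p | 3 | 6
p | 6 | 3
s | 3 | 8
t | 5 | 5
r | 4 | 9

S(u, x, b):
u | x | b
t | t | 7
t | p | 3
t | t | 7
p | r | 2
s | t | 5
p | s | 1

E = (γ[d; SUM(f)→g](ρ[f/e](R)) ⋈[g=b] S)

Subexpression sizes:
  R → 5
  ρ[f/e](R) → 5
  γ[d; SUM(f)→g](ρ[f/e](R)) → 4
  S → 6
  (γ[d; SUM(f)→g](ρ[f/e](R)) ⋈[g=b] S) → 2

|E| = 2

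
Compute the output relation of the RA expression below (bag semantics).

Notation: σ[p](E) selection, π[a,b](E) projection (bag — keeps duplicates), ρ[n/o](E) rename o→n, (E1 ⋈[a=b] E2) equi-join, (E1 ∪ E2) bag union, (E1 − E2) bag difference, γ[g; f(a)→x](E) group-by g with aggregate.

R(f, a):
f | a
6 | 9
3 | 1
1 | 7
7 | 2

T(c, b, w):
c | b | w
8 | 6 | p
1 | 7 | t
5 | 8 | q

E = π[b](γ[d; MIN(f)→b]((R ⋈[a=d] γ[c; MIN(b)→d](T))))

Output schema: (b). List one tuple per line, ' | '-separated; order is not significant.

Row counts bottom-up:
  R → 4
  T → 3
  γ[c; MIN(b)→d](T) → 3
  (R ⋈[a=d] γ[c; MIN(b)→d](T)) → 1
  γ[d; MIN(f)→b]((R ⋈[a=d] γ[c; MIN(b)→d](T))) → 1
  π[b](γ[d; MIN(f)→b]((R ⋈[a=d] γ[c; MIN(b)→d](T)))) → 1

== RESULT ==
b
1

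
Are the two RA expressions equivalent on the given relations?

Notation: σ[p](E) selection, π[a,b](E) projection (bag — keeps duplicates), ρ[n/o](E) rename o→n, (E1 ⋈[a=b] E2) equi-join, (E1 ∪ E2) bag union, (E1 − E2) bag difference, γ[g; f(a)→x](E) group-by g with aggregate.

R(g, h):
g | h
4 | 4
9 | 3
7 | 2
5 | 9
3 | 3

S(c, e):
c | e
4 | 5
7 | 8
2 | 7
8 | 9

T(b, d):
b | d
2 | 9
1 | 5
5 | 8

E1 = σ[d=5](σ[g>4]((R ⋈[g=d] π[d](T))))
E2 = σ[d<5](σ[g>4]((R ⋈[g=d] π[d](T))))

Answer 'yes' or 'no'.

E1 stepwise |·|:
  R → 5
  T → 3
  π[d](T) → 3
  (R ⋈[g=d] π[d](T)) → 2
  σ[g>4]((R ⋈[g=d] π[d](T))) → 2
  σ[d=5](σ[g>4]((R ⋈[g=d] π[d](T)))) → 1
E2 stepwise |·|:
  R → 5
  T → 3
  π[d](T) → 3
  (R ⋈[g=d] π[d](T)) → 2
  σ[g>4]((R ⋈[g=d] π[d](T))) → 2
  σ[d<5](σ[g>4]((R ⋈[g=d] π[d](T)))) → 0

E1 result:
g | h | d
5 | 9 | 5
E2 result:
g | h | d
(0 rows)
Witness: (5, 9, 5) appears 1× in E1 but 0× in E2.

no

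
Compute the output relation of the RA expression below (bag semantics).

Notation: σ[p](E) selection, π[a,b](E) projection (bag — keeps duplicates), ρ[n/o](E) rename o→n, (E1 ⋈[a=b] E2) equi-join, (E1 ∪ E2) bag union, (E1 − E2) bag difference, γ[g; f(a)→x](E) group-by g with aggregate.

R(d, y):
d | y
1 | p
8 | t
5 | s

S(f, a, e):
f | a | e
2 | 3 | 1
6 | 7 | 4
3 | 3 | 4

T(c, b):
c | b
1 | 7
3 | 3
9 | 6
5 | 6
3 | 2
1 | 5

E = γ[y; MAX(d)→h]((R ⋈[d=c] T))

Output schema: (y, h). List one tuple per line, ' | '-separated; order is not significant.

Stepwise |·|:
  R → 3
  T → 6
  (R ⋈[d=c] T) → 3
  γ[y; MAX(d)→h]((R ⋈[d=c] T)) → 2

== RESULT ==
y | h
p | 1
s | 5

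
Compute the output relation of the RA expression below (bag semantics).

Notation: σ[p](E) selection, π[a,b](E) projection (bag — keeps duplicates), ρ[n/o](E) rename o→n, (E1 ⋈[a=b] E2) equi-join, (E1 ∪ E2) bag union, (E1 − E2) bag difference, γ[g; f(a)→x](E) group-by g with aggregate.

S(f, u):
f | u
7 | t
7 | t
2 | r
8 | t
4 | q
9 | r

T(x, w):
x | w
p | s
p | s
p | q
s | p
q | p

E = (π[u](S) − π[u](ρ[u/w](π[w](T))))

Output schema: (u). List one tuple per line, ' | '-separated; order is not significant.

Row counts bottom-up:
  S → 6
  π[u](S) → 6
  T → 5
  π[w](T) → 5
  ρ[u/w](π[w](T)) → 5
  π[u](ρ[u/w](π[w](T))) → 5
  (π[u](S) − π[u](ρ[u/w](π[w](T)))) → 5

== RESULT ==
u
r
r
t
t
t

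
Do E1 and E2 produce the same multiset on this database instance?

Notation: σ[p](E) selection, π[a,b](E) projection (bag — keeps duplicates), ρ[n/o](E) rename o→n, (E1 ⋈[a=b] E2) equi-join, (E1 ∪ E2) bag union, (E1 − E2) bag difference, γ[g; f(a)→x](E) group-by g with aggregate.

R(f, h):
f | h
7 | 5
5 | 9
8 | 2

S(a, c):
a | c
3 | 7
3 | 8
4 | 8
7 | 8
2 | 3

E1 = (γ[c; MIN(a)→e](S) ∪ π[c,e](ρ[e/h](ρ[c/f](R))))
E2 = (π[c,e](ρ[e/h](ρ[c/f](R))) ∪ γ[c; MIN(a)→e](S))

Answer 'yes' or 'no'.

E1 stepwise |·|:
  S → 5
  γ[c; MIN(a)→e](S) → 3
  R → 3
  ρ[c/f](R) → 3
  ρ[e/h](ρ[c/f](R)) → 3
  π[c,e](ρ[e/h](ρ[c/f](R))) → 3
  (γ[c; MIN(a)→e](S) ∪ π[c,e](ρ[e/h](ρ[c/f](R)))) → 6
E2 stepwise |·|:
  R → 3
  ρ[c/f](R) → 3
  ρ[e/h](ρ[c/f](R)) → 3
  π[c,e](ρ[e/h](ρ[c/f](R))) → 3
  S → 5
  γ[c; MIN(a)→e](S) → 3
  (π[c,e](ρ[e/h](ρ[c/f](R))) ∪ γ[c; MIN(a)→e](S)) → 6

E1 and E2 produce the same multiset:
c | e
3 | 2
5 | 9
7 | 3
7 | 5
8 | 2
8 | 3

yes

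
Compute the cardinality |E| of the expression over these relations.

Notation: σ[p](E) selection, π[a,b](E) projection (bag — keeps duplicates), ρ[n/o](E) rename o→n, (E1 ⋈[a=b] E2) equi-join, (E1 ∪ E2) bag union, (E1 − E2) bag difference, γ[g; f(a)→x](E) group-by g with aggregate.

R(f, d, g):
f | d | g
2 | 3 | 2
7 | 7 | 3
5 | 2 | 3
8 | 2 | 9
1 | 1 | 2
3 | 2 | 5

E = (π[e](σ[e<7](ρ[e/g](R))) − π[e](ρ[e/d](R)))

Stepwise |·|:
  R → 6
  ρ[e/g](R) → 6
  σ[e<7](ρ[e/g](R)) → 5
  π[e](σ[e<7](ρ[e/g](R))) → 5
  R → 6
  ρ[e/d](R) → 6
  π[e](ρ[e/d](R)) → 6
  (π[e](σ[e<7](ρ[e/g](R))) − π[e](ρ[e/d](R))) → 2

|E| = 2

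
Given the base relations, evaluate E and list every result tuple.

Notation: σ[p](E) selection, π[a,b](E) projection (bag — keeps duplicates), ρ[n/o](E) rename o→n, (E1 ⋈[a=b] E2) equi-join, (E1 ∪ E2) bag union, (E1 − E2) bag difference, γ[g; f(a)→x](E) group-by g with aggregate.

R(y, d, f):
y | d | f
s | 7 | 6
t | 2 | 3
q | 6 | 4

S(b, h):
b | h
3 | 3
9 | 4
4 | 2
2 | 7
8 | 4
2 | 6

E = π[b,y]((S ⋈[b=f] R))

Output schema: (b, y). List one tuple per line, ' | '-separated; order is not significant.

Subexpression sizes:
  S → 6
  R → 3
  (S ⋈[b=f] R) → 2
  π[b,y]((S ⋈[b=f] R)) → 2

== RESULT ==
b | y
3 | t
4 | q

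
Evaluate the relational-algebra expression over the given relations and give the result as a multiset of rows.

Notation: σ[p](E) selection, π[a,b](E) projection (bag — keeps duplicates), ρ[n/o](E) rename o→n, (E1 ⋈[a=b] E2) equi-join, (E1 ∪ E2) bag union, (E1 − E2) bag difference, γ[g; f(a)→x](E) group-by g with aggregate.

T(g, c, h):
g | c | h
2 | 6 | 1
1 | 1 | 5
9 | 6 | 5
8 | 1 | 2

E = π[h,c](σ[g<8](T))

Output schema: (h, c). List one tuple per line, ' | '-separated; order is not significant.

Stepwise |·|:
  T → 4
  σ[g<8](T) → 2
  π[h,c](σ[g<8](T)) → 2

== RESULT ==
h | c
1 | 6
5 | 1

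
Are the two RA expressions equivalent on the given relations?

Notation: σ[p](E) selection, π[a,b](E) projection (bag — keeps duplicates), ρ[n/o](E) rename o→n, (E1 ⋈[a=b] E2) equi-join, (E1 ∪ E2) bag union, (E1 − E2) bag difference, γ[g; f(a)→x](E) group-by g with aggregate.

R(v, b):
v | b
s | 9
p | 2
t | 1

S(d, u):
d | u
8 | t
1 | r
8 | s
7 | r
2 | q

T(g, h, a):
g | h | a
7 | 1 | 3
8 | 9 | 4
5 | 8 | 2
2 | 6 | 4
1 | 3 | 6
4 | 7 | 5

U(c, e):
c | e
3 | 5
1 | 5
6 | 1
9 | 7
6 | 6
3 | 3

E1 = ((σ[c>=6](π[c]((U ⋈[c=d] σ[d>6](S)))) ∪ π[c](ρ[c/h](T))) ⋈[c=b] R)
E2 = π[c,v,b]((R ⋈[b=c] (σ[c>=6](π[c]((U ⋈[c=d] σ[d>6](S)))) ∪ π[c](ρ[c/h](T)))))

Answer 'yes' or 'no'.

E1 per-node cardinality:
  U → 6
  S → 5
  σ[d>6](S) → 3
  (U ⋈[c=d] σ[d>6](S)) → 0
  π[c]((U ⋈[c=d] σ[d>6](S))) → 0
  σ[c>=6](π[c]((U ⋈[c=d] σ[d>6](S)))) → 0
  T → 6
  ρ[c/h](T) → 6
  π[c](ρ[c/h](T)) → 6
  (σ[c>=6](π[c]((U ⋈[c=d] σ[d>6](S)))) ∪ π[c](ρ[c/h](T))) → 6
  R → 3
  ((σ[c>=6](π[c]((U ⋈[c=d] σ[d>6](S)))) ∪ π[c](ρ[c/h](T))) ⋈[c=b] R) → 2
E2 per-node cardinality:
  R → 3
  U → 6
  S → 5
  σ[d>6](S) → 3
  (U ⋈[c=d] σ[d>6](S)) → 0
  π[c]((U ⋈[c=d] σ[d>6](S))) → 0
  σ[c>=6](π[c]((U ⋈[c=d] σ[d>6](S)))) → 0
  T → 6
  ρ[c/h](T) → 6
  π[c](ρ[c/h](T)) → 6
  (σ[c>=6](π[c]((U ⋈[c=d] σ[d>6](S)))) ∪ π[c](ρ[c/h](T))) → 6
  (R ⋈[b=c] (σ[c>=6](π[c]((U ⋈[c=d] σ[d>6](S)))) ∪ π[c](ρ[c/h](T)))) → 2
  π[c,v,b]((R ⋈[b=c] (σ[c>=6](π[c]((U ⋈[c=d] σ[d>6](S)))) ∪ π[c](ρ[c/h](T))))) → 2

E1 and E2 produce the same multiset:
c | v | b
1 | t | 1
9 | s | 9

yes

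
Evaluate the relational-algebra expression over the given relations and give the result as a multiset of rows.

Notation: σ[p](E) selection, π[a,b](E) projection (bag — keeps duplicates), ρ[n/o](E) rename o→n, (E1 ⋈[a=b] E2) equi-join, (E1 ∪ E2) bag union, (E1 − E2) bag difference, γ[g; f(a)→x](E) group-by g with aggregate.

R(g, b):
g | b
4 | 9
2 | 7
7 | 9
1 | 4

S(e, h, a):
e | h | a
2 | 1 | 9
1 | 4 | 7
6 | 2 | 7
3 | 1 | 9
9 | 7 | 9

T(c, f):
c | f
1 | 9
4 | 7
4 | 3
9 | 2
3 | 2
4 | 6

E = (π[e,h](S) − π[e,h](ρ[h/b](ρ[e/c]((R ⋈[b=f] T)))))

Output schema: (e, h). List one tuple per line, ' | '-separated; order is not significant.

Per-node cardinality:
  S → 5
  π[e,h](S) → 5
  R → 4
  T → 6
  (R ⋈[b=f] T) → 3
  ρ[e/c]((R ⋈[b=f] T)) → 3
  ρ[h/b](ρ[e/c]((R ⋈[b=f] T))) → 3
  π[e,h](ρ[h/b](ρ[e/c]((R ⋈[b=f] T)))) → 3
  (π[e,h](S) − π[e,h](ρ[h/b](ρ[e/c]((R ⋈[b=f] T))))) → 5

== RESULT ==
e | h
1 | 4
2 | 1
3 | 1
6 | 2
9 | 7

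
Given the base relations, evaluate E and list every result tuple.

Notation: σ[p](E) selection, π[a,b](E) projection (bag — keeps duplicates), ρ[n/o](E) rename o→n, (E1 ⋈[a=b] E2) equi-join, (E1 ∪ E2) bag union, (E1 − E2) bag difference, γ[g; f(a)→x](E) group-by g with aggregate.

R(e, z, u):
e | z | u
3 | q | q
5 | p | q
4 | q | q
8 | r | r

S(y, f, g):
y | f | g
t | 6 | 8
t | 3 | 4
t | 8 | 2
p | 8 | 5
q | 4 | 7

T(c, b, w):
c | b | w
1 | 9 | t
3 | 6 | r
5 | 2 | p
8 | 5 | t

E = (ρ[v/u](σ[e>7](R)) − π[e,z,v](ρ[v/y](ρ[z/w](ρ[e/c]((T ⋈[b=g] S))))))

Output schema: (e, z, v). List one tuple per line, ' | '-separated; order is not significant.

Stepwise |·|:
  R → 4
  σ[e>7](R) → 1
  ρ[v/u](σ[e>7](R)) → 1
  T → 4
  S → 5
  (T ⋈[b=g] S) → 2
  ρ[e/c]((T ⋈[b=g] S)) → 2
  ρ[z/w](ρ[e/c]((T ⋈[b=g] S))) → 2
  ρ[v/y](ρ[z/w](ρ[e/c]((T ⋈[b=g] S)))) → 2
  π[e,z,v](ρ[v/y](ρ[z/w](ρ[e/c]((T ⋈[b=g] S))))) → 2
  (ρ[v/u](σ[e>7](R)) − π[e,z,v](ρ[v/y](ρ[z/w](ρ[e/c]((T ⋈[b=g] S)))))) → 1

== RESULT ==
e | z | v
8 | r | r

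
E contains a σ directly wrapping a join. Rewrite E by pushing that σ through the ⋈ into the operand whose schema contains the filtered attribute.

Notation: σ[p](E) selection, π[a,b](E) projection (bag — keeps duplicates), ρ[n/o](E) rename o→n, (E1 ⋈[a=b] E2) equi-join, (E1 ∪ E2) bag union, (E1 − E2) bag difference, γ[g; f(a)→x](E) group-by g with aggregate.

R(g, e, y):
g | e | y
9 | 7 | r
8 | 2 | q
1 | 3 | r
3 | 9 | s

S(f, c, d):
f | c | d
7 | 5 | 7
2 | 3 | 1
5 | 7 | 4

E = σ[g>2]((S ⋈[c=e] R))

σ filters on g, owned by the right side.
E' = (S ⋈[c=e] σ[g>2](R))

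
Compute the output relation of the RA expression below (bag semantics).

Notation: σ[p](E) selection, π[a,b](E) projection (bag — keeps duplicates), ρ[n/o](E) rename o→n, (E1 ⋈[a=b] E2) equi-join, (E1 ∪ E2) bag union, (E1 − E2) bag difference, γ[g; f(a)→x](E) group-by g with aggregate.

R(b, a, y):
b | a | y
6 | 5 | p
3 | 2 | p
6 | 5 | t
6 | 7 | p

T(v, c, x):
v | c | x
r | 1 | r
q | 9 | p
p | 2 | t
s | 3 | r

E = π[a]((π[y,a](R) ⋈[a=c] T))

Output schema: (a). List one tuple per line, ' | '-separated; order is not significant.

Stepwise |·|:
  R → 4
  π[y,a](R) → 4
  T → 4
  (π[y,a](R) ⋈[a=c] T) → 1
  π[a]((π[y,a](R) ⋈[a=c] T)) → 1

== RESULT ==
a
2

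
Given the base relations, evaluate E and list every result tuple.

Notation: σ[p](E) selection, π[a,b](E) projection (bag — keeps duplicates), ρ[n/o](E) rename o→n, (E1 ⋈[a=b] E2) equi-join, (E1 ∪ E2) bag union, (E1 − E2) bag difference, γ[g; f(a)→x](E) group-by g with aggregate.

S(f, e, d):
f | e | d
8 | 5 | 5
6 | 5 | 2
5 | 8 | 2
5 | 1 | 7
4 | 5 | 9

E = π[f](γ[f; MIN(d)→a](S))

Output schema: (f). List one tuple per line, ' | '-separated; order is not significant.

Subexpression sizes:
  S → 5
  γ[f; MIN(d)→a](S) → 4
  π[f](γ[f; MIN(d)→a](S)) → 4

== RESULT ==
f
4
5
6
8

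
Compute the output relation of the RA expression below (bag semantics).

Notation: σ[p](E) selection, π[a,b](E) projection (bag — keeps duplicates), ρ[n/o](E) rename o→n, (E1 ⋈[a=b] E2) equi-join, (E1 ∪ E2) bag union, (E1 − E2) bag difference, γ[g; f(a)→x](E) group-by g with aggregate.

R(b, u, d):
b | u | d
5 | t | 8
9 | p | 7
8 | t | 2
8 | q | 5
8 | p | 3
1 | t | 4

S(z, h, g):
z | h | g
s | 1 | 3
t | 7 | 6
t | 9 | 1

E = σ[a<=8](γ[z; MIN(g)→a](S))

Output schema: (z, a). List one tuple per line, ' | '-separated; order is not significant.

Row counts bottom-up:
  S → 3
  γ[z; MIN(g)→a](S) → 2
  σ[a<=8](γ[z; MIN(g)→a](S)) → 2

== RESULT ==
z | a
s | 3
t | 1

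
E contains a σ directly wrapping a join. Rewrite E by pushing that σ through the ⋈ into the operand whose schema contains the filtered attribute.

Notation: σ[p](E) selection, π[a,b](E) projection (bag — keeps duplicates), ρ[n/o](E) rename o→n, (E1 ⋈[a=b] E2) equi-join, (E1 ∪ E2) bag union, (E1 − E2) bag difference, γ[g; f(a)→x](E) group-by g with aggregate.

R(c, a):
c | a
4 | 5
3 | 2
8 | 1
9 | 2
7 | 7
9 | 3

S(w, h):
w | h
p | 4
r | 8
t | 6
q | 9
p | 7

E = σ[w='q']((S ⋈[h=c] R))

σ filters on w, owned by the left side.
E' = (σ[w='q'](S) ⋈[h=c] R)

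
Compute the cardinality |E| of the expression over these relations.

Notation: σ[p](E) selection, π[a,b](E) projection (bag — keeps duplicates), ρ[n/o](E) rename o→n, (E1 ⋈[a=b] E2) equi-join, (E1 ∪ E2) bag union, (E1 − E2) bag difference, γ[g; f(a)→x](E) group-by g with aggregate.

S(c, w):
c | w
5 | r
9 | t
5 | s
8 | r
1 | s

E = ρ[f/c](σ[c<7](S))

Stepwise |·|:
  S → 5
  σ[c<7](S) → 3
  ρ[f/c](σ[c<7](S)) → 3

|E| = 3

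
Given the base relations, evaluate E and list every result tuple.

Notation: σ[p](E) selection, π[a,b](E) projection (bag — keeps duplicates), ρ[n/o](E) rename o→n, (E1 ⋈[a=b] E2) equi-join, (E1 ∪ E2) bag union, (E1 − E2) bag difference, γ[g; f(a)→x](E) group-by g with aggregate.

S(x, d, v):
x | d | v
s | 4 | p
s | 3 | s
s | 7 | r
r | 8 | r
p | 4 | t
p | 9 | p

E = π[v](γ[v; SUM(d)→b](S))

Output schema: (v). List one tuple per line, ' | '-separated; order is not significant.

Stepwise |·|:
  S → 6
  γ[v; SUM(d)→b](S) → 4
  π[v](γ[v; SUM(d)→b](S)) → 4

== RESULT ==
v
p
r
s
t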